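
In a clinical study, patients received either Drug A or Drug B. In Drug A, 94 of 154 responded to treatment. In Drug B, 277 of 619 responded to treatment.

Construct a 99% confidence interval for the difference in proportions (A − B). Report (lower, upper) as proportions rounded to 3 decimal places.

(0.049, 0.276)

First, p̂₁ = 94/154 = 0.6104; p̂₂ = 277/619 = 0.4475.
The two standard errors are √(0.6104×0.3896/154) = 0.03930 and √(0.4475×0.5525/619) = 0.01999.
Because the samples are independent, SE_diff = √(0.03930² + 0.01999²) = 0.04409.
Using z* = 2.576 for 99%, ME = 2.576 × 0.04409 = 0.11358.
p̂₁ − p̂₂ = 0.1629; interval 0.1629 ± 0.11358 gives (0.049, 0.276).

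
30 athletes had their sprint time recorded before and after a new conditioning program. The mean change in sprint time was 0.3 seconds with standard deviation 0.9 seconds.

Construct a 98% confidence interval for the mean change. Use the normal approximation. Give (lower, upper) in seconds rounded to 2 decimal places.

This is a matched-pairs design, so SE = s_d/√n = 0.9/√30 = 0.1643.
Margin = 2.326 × 0.1643 = 0.3822; the interval is 0.3 ± 0.3822 = (-0.08, 0.68).

(-0.08, 0.68)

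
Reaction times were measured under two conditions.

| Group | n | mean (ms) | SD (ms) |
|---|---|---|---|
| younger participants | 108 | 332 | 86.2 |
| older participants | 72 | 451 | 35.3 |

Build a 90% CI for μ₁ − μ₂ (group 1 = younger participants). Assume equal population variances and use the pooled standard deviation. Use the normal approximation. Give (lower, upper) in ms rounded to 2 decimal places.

s_p = √[((n₁−1)s₁² + (n₂−1)s₂²)/(n₁+n₂−2)] = √[(107·86.2² + 71·35.3²)/178] = 70.4532.
SE = 70.4532·√(1/108 + 1/72) = 10.7191.
With z* = 1.645, margin = 1.645 × 10.7191 = 17.6329.
x̄₁ − x̄₂ = 332 − 451 = -119.0000; interval -119.0000 ± 17.6329 = (-136.63, -101.37).

(-136.63, -101.37)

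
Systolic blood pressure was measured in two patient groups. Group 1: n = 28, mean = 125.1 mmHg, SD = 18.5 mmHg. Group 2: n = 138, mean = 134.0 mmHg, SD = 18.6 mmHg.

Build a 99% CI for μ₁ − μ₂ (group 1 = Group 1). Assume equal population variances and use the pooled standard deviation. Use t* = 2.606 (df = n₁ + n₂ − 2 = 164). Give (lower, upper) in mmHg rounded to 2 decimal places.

(-18.94, 1.14)

s_p = √[((n₁−1)s₁² + (n₂−1)s₂²)/(n₁+n₂−2)] = √[(27·18.5² + 137·18.6²)/164] = 18.5836.
SE = 18.5836·√(1/28 + 1/138) = 3.8518.
With t* = 2.606, margin = 2.606 × 3.8518 = 10.0378.
x̄₁ − x̄₂ = 125.1 − 134.0 = -8.9000; interval -8.9000 ± 10.0378 = (-18.94, 1.14).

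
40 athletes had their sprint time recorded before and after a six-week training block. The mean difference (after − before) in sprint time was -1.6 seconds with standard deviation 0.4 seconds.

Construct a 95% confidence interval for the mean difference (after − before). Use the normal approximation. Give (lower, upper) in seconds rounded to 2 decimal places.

Paired design: SE = s_d/√n = 0.4/√40 = 0.0632.
z* = 1.960; margin of error = 1.960 × 0.0632 = 0.1239.
-1.6 ± 0.1239 → (-1.72, -1.48).

(-1.72, -1.48)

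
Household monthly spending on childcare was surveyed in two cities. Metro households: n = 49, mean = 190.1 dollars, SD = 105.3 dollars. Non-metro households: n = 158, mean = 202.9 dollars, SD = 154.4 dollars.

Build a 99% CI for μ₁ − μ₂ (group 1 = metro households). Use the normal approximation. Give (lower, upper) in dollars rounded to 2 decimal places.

(-62.83, 37.23)

SE₁ = s₁/√n₁ = 105.3/√49 = 15.0429; SE₂ = 154.4/√158 = 12.2834.
Independent samples, unequal variances: SE_diff = √(SE₁² + SE₂²) = √(226.28884041 + 150.88191556) = 19.4209.
z* = 2.576, so margin of error = 2.576 × 19.4209 = 50.0282.
Difference in means = 190.1 − 202.9 = -12.8000.
-12.8000 ± 50.0282 → (-62.83, 37.23).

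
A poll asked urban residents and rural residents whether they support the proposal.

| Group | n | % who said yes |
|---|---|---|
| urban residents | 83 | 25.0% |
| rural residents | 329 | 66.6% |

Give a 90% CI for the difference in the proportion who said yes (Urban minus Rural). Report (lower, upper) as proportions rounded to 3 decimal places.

(-0.505, -0.327)

SE₁ = √(p̂₁(1−p̂₁)/n₁) = √(0.2500·0.7500/83) = 0.04753; SE₂ = √(0.6660·0.3340/329) = 0.02600.
Independent samples: SE of the difference = √(SE₁² + SE₂²) = √(0.0022591009 + 0.000676) = 0.05418.
z* for 90% confidence is 1.645, so the margin of error is 1.645 × 0.05418 = 0.08913.
Point estimate p̂₁ − p̂₂ = 0.2500 − 0.6660 = -0.4160.
-0.4160 ± 0.08913 → (-0.505, -0.327).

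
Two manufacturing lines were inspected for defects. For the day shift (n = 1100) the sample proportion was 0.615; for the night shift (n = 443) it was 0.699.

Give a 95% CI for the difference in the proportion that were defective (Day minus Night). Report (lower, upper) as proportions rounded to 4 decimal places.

Each SE is √(p̂(1−p̂)/n): √(0.6150·0.3850/1100) = 0.01467 and √(0.6990·0.3010/443) = 0.02179.
SE(p̂₁ − p̂₂) = √(SE₁² + SE₂²) = √(0.0002152089 + 0.0004748041) = 0.02627, since the two samples are independent.
At 95% confidence z* = 1.960; margin = 1.960 × 0.02627 = 0.05149.
The difference is 0.6150 − 0.6990 = -0.0840, so the interval is -0.0840 ± 0.05149 = (-0.1355, -0.0325).

(-0.1355, -0.0325)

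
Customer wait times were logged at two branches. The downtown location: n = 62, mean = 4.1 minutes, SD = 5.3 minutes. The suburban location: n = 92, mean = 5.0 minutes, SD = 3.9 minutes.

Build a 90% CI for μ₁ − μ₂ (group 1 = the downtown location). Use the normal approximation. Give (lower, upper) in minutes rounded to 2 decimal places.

(-2.19, 0.39)

Per-group SEs: s₁/√n₁ = 5.3/√62 = 0.6731, s₂/√n₂ = 3.9/√92 = 0.4066.
Unpooled SE of the difference: √(0.45306361 + 0.16532356) = 0.7864.
Margin of error = z* · SE = 1.645 × 0.7864 = 1.2936.
x̄₁ − x̄₂ = 4.1 − 5.0 = -0.9000.
CI: -0.9000 ± 1.2936 = (-2.19, 0.39).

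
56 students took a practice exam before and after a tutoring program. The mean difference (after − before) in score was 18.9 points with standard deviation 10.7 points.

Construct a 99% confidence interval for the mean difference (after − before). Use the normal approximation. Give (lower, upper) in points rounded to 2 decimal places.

(15.22, 22.58)

This is a matched-pairs design, so SE = s_d/√n = 10.7/√56 = 1.4298.
Margin = 2.576 × 1.4298 = 3.6832; the interval is 18.9 ± 3.6832 = (15.22, 22.58).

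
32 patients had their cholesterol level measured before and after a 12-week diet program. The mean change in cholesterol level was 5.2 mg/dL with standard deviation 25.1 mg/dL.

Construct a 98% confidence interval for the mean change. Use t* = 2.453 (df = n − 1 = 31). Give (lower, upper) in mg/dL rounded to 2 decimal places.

(-5.68, 16.08)

Paired design: SE = s_d/√n = 25.1/√32 = 4.4371.
t* = 2.453; margin of error = 2.453 × 4.4371 = 10.8842.
5.2 ± 10.8842 → (-5.68, 16.08).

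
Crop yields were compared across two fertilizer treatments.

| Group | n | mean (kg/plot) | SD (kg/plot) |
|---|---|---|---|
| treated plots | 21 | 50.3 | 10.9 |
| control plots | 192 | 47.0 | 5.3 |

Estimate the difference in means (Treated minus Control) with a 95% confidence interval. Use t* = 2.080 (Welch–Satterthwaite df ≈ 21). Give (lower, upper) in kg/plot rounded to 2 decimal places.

SE₁ = s₁/√n₁ = 10.9/√21 = 2.3786; SE₂ = 5.3/√192 = 0.3825.
Independent samples, unequal variances: SE_diff = √(SE₁² + SE₂²) = √(5.65773796 + 0.14630625) = 2.4092.
t* = 2.080, so margin of error = 2.080 × 2.4092 = 5.0111.
Difference in means = 50.3 − 47.0 = 3.3000.
3.3000 ± 5.0111 → (-1.71, 8.31).

(-1.71, 8.31)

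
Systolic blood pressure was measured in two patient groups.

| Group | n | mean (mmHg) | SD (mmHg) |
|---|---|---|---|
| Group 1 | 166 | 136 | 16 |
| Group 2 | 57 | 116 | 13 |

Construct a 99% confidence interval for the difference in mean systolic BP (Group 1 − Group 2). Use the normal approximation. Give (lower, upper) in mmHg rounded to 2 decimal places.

SE₁ = s₁/√n₁ = 16/√166 = 1.2418; SE₂ = 13/√57 = 1.7219.
Independent samples, unequal variances: SE_diff = √(SE₁² + SE₂²) = √(1.54206724 + 2.96493961) = 2.1230.
z* = 2.576, so margin of error = 2.576 × 2.1230 = 5.4688.
Difference in means = 136 − 116 = 20.0000.
20.0000 ± 5.4688 → (14.53, 25.47).

(14.53, 25.47)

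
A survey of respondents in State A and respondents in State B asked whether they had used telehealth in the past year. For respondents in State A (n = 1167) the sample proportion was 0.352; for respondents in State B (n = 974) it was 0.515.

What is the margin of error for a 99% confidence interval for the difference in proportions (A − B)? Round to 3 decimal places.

SE₁ = √(p̂₁(1−p̂₁)/n₁) = √(0.3520·0.6480/1167) = 0.01398; SE₂ = √(0.5150·0.4850/974) = 0.01601.
Independent samples: SE of the difference = √(SE₁² + SE₂²) = √(0.0001954404 + 0.0002563201) = 0.02125.
z* for 99% confidence is 2.576, so the margin of error is 2.576 × 0.02125 = 0.05474.

0.055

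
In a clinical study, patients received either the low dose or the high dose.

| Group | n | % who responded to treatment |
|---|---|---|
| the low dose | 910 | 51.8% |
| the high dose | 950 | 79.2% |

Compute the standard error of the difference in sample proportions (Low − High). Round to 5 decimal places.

SE₁ = √(p̂₁(1−p̂₁)/n₁) = √(0.5180·0.4820/910) = 0.01656; SE₂ = √(0.7920·0.2080/950) = 0.01317.
Independent samples: SE of the difference = √(SE₁² + SE₂²) = √(0.0002742336 + 0.0001734489) = 0.02116.

0.02116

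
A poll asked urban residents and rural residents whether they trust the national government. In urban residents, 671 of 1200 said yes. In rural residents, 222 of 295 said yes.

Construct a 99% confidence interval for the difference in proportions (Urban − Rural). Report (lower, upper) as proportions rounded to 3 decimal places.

(-0.268, -0.119)

Sample proportions: 671/1200 = 0.5592, 222/295 = 0.7525.
Each SE is √(p̂(1−p̂)/n): √(0.5592·0.4408/1200) = 0.01433 and √(0.7525·0.2475/295) = 0.02513.
SE(p̂₁ − p̂₂) = √(SE₁² + SE₂²) = √(0.0002053489 + 0.0006315169) = 0.02893, since the two samples are independent.
At 99% confidence z* = 2.576; margin = 2.576 × 0.02893 = 0.07452.
The difference is 0.5592 − 0.7525 = -0.1933, so the interval is -0.1933 ± 0.07452 = (-0.268, -0.119).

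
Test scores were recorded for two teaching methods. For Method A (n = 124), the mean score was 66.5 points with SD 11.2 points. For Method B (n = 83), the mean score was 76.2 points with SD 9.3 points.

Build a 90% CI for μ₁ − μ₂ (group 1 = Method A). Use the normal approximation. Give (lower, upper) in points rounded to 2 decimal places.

Standard errors of each mean: 11.2/√124 = 1.0058 and 9.3/√83 = 1.0208.
SE(x̄₁ − x̄₂) = √(1.0058² + 1.0208²) = 1.4331 for independent samples with unequal variances.
With z* = 1.645, the margin is 1.645 × 1.4331 = 2.3574.
x̄₁ − x̄₂ = 66.5 − 76.2 = -9.7000; the interval is -9.7000 ± 2.3574 = (-12.06, -7.34).

(-12.06, -7.34)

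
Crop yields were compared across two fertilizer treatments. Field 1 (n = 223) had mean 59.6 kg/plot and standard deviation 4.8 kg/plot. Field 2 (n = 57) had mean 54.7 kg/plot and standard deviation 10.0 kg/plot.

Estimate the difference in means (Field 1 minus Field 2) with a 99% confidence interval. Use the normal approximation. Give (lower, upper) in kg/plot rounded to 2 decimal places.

Standard errors of each mean: 4.8/√223 = 0.3214 and 10.0/√57 = 1.3245.
SE(x̄₁ − x̄₂) = √(0.3214² + 1.3245²) = 1.3629 for independent samples with unequal variances.
With z* = 2.576, the margin is 2.576 × 1.3629 = 3.5108.
x̄₁ − x̄₂ = 59.6 − 54.7 = 4.9000; the interval is 4.9000 ± 3.5108 = (1.39, 8.41).

(1.39, 8.41)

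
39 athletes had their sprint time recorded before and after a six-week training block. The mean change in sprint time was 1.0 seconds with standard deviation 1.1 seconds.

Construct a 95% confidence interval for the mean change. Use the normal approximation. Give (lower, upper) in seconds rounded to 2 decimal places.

(0.65, 1.35)

Paired design: SE = s_d/√n = 1.1/√39 = 0.1761.
z* = 1.960; margin of error = 1.960 × 0.1761 = 0.3452.
1.0 ± 0.3452 → (0.65, 1.35).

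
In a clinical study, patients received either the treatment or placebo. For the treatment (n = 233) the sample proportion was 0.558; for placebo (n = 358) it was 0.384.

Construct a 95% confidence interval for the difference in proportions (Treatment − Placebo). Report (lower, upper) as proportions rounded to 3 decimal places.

(0.093, 0.255)

The two standard errors are √(0.5580×0.4420/233) = 0.03253 and √(0.3840×0.6160/358) = 0.02570.
Because the samples are independent, SE_diff = √(0.03253² + 0.02570²) = 0.04146.
Using z* = 1.960 for 95%, ME = 1.960 × 0.04146 = 0.08126.
p̂₁ − p̂₂ = 0.1740; interval 0.1740 ± 0.08126 gives (0.093, 0.255).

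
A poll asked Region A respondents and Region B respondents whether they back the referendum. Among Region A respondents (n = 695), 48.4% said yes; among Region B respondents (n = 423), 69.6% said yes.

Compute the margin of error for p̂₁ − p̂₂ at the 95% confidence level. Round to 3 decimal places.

SE₁ = √(p̂₁(1−p̂₁)/n₁) = √(0.4840·0.5160/695) = 0.01896; SE₂ = √(0.6960·0.3040/423) = 0.02237.
Independent samples: SE of the difference = √(SE₁² + SE₂²) = √(0.0003594816 + 0.0005004169) = 0.02932.
z* for 95% confidence is 1.960, so the margin of error is 1.960 × 0.02932 = 0.05747.

0.057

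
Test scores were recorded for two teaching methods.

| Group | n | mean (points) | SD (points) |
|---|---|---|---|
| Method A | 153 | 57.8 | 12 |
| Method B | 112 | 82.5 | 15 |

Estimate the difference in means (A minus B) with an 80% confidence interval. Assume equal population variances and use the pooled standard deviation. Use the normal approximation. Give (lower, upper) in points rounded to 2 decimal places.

s_p = √[((n₁−1)s₁² + (n₂−1)s₂²)/(n₁+n₂−2)] = √[(152·12² + 111·15²)/263] = 13.3486.
SE = 13.3486·√(1/153 + 1/112) = 1.6600.
With z* = 1.282, margin = 1.282 × 1.6600 = 2.1281.
x̄₁ − x̄₂ = 57.8 − 82.5 = -24.7000; interval -24.7000 ± 2.1281 = (-26.83, -22.57).

(-26.83, -22.57)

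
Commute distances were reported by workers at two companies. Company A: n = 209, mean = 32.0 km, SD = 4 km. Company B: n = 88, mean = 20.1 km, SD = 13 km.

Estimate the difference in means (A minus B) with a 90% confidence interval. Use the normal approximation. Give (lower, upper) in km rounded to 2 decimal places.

SE₁ = s₁/√n₁ = 4/√209 = 0.2767; SE₂ = 13/√88 = 1.3858.
Independent samples, unequal variances: SE_diff = √(SE₁² + SE₂²) = √(0.07656289 + 1.92044164) = 1.4132.
z* = 1.645, so margin of error = 1.645 × 1.4132 = 2.3247.
Difference in means = 32.0 − 20.1 = 11.9000.
11.9000 ± 2.3247 → (9.58, 14.22).

(9.58, 14.22)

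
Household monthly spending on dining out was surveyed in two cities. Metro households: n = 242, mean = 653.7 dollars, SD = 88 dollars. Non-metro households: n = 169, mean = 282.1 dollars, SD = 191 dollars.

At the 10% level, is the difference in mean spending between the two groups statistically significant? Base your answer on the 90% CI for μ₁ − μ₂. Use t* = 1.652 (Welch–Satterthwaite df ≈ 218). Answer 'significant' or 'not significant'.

Per-group SEs: s₁/√n₁ = 88/√242 = 5.6569, s₂/√n₂ = 191/√169 = 14.6923.
Unpooled SE of the difference: √(32.00051761 + 215.86367929) = 15.7437.
Margin of error = t* · SE = 1.652 × 15.7437 = 26.0086.
x̄₁ − x̄₂ = 653.7 − 282.1 = 371.6000.
CI: 371.6000 ± 26.0086 = (345.5914, 397.6086).
The interval (345.5914, 397.6086) does not contain 0, so the difference is significant.

significant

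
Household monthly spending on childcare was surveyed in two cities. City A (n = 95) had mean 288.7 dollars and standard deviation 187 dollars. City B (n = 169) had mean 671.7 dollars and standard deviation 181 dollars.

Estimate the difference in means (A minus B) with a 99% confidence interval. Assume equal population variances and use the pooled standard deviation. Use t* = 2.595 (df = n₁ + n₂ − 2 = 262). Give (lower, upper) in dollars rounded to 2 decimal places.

Pooled variance s_p² = [94·187² + 168·181²] / (95+169−2) = 33553.1832, so s_p = 183.1753.
SE_diff = s_p·√(1/n₁ + 1/n₂) = 183.1753·√(1/95 + 1/169) = 23.4890.
t* = 2.595; margin = 2.595 × 23.4890 = 60.9540.
Difference = 288.7 − 671.7 = -383.0000.
-383.0000 ± 60.9540 → (-443.95, -322.05).

(-443.95, -322.05)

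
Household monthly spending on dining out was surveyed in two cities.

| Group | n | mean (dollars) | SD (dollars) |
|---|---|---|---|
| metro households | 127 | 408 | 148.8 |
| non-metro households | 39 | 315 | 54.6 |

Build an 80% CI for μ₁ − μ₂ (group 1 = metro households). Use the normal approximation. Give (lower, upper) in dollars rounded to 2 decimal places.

SE₁ = s₁/√n₁ = 148.8/√127 = 13.2039; SE₂ = 54.6/√39 = 8.7430.
Independent samples, unequal variances: SE_diff = √(SE₁² + SE₂²) = √(174.34297521 + 76.440049) = 15.8361.
z* = 1.282, so margin of error = 1.282 × 15.8361 = 20.3019.
Difference in means = 408 − 315 = 93.0000.
93.0000 ± 20.3019 → (72.70, 113.30).

(72.70, 113.30)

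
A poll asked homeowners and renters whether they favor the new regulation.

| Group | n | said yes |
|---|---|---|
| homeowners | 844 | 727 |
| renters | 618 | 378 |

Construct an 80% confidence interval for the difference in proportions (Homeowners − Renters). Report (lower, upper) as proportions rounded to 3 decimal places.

p̂₁ = 727/844 = 0.8614 and p̂₂ = 378/618 = 0.6117.
SE₁ = √(p̂₁(1−p̂₁)/n₁) = √(0.8614·0.1386/844) = 0.01189; SE₂ = √(0.6117·0.3883/618) = 0.01960.
Independent samples: SE of the difference = √(SE₁² + SE₂²) = √(0.0001413721 + 0.00038416) = 0.02292.
z* for 80% confidence is 1.282, so the margin of error is 1.282 × 0.02292 = 0.02938.
Point estimate p̂₁ − p̂₂ = 0.8614 − 0.6117 = 0.2497.
0.2497 ± 0.02938 → (0.220, 0.279).

(0.220, 0.279)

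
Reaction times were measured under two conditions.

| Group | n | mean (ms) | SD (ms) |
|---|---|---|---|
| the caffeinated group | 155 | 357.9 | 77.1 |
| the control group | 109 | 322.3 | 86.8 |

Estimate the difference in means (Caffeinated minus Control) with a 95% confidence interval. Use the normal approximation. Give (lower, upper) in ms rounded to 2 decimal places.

(15.28, 55.92)

Standard errors of each mean: 77.1/√155 = 6.1928 and 86.8/√109 = 8.3139.
SE(x̄₁ − x̄₂) = √(6.1928² + 8.3139²) = 10.3669 for independent samples with unequal variances.
With z* = 1.960, the margin is 1.960 × 10.3669 = 20.3191.
x̄₁ − x̄₂ = 357.9 − 322.3 = 35.6000; the interval is 35.6000 ± 20.3191 = (15.28, 55.92).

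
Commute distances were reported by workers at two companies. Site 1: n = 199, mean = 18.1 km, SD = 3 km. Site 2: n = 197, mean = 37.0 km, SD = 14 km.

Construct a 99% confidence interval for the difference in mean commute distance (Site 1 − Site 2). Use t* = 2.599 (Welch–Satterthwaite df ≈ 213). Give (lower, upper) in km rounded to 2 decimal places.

(-21.55, -16.25)

Standard errors of each mean: 3/√199 = 0.2127 and 14/√197 = 0.9975.
SE(x̄₁ − x̄₂) = √(0.2127² + 0.9975²) = 1.0199 for independent samples with unequal variances.
With t* = 2.599, the margin is 2.599 × 1.0199 = 2.6507.
x̄₁ − x̄₂ = 18.1 − 37.0 = -18.9000; the interval is -18.9000 ± 2.6507 = (-21.55, -16.25).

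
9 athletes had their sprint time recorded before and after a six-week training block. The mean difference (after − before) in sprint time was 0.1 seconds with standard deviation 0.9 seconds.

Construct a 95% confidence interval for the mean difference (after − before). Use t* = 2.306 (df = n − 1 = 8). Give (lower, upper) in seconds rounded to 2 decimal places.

Paired design: SE = s_d/√n = 0.9/√9 = 0.3000.
t* = 2.306; margin of error = 2.306 × 0.3000 = 0.6918.
0.1 ± 0.6918 → (-0.59, 0.79).

(-0.59, 0.79)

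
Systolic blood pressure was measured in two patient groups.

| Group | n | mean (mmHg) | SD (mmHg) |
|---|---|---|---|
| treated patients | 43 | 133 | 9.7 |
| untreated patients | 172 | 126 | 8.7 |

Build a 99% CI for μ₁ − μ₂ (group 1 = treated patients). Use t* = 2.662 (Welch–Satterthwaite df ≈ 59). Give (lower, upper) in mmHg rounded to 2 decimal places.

(2.68, 11.32)

Per-group SEs: s₁/√n₁ = 9.7/√43 = 1.4792, s₂/√n₂ = 8.7/√172 = 0.6634.
Unpooled SE of the difference: √(2.18803264 + 0.44009956) = 1.6212.
Margin of error = t* · SE = 2.662 × 1.6212 = 4.3156.
x̄₁ − x̄₂ = 133 − 126 = 7.0000.
CI: 7.0000 ± 4.3156 = (2.68, 11.32).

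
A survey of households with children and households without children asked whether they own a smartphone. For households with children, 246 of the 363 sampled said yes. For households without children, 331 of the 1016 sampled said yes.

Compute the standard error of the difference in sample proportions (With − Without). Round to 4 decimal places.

Sample proportions: 246/363 = 0.6777, 331/1016 = 0.3258.
Each SE is √(p̂(1−p̂)/n): √(0.6777·0.3223/363) = 0.02453 and √(0.3258·0.6742/1016) = 0.01470.
SE(p̂₁ − p̂₂) = √(SE₁² + SE₂²) = √(0.0006017209 + 0.00021609) = 0.02860, since the two samples are independent.

0.0286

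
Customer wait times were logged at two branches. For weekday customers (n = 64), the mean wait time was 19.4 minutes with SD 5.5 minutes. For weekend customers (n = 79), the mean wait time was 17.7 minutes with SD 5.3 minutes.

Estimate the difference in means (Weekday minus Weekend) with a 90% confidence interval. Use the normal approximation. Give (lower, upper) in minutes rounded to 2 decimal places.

(0.20, 3.20)

SE₁ = s₁/√n₁ = 5.5/√64 = 0.6875; SE₂ = 5.3/√79 = 0.5963.
Independent samples, unequal variances: SE_diff = √(SE₁² + SE₂²) = √(0.47265625 + 0.35557369) = 0.9101.
z* = 1.645, so margin of error = 1.645 × 0.9101 = 1.4971.
Difference in means = 19.4 − 17.7 = 1.7000.
1.7000 ± 1.4971 → (0.20, 3.20).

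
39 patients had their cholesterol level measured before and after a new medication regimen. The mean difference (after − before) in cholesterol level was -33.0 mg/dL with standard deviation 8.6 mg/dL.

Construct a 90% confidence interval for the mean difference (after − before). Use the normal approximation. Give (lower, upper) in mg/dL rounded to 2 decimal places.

This is a matched-pairs design, so SE = s_d/√n = 8.6/√39 = 1.3771.
Margin = 1.645 × 1.3771 = 2.2653; the interval is -33.0 ± 2.2653 = (-35.27, -30.73).

(-35.27, -30.73)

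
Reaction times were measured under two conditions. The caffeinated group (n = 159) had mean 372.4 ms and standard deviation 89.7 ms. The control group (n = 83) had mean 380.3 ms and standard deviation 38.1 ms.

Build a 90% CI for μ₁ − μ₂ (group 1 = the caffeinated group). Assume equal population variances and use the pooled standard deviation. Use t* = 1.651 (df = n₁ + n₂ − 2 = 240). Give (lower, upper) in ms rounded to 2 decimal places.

Pooled variance s_p² = [158·89.7² + 82·38.1²] / (159+83−2) = 5792.9760, so s_p = 76.1116.
SE_diff = s_p·√(1/n₁ + 1/n₂) = 76.1116·√(1/159 + 1/83) = 10.3067.
t* = 1.651; margin = 1.651 × 10.3067 = 17.0164.
Difference = 372.4 − 380.3 = -7.9000.
-7.9000 ± 17.0164 → (-24.92, 9.12).

(-24.92, 9.12)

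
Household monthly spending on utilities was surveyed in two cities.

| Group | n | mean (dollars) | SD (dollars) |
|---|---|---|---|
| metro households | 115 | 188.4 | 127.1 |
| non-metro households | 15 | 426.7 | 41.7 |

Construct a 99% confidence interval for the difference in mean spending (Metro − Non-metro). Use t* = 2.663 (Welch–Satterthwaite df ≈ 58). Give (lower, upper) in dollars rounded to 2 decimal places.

Standard errors of each mean: 127.1/√115 = 11.8521 and 41.7/√15 = 10.7669.
SE(x̄₁ − x̄₂) = √(11.8521² + 10.7669²) = 16.0124 for independent samples with unequal variances.
With t* = 2.663, the margin is 2.663 × 16.0124 = 42.6410.
x̄₁ − x̄₂ = 188.4 − 426.7 = -238.3000; the interval is -238.3000 ± 42.6410 = (-280.94, -195.66).

(-280.94, -195.66)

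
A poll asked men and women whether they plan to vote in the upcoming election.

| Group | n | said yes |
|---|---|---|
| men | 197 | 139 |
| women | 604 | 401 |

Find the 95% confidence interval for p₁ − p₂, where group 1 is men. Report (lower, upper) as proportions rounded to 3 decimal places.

(-0.032, 0.116)

First, p̂₁ = 139/197 = 0.7056; p̂₂ = 401/604 = 0.6639.
The two standard errors are √(0.7056×0.2944/197) = 0.03247 and √(0.6639×0.3361/604) = 0.01922.
Because the samples are independent, SE_diff = √(0.03247² + 0.01922²) = 0.03773.
Using z* = 1.960 for 95%, ME = 1.960 × 0.03773 = 0.07395.
p̂₁ − p̂₂ = 0.0417; interval 0.0417 ± 0.07395 gives (-0.032, 0.116).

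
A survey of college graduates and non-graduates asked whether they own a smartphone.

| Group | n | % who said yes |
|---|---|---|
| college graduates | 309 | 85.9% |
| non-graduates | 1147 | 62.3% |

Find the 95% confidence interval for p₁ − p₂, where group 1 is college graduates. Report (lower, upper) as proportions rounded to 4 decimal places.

The two standard errors are √(0.8590×0.1410/309) = 0.01980 and √(0.6230×0.3770/1147) = 0.01431.
Because the samples are independent, SE_diff = √(0.01980² + 0.01431²) = 0.02443.
Using z* = 1.960 for 95%, ME = 1.960 × 0.02443 = 0.04788.
p̂₁ − p̂₂ = 0.2360; interval 0.2360 ± 0.04788 gives (0.1881, 0.2839).

(0.1881, 0.2839)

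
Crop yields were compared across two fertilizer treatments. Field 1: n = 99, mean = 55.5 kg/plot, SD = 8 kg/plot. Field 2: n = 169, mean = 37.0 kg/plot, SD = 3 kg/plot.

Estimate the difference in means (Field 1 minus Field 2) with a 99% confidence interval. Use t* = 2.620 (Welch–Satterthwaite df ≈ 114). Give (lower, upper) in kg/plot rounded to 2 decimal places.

(16.31, 20.69)

Per-group SEs: s₁/√n₁ = 8/√99 = 0.8040, s₂/√n₂ = 3/√169 = 0.2308.
Unpooled SE of the difference: √(0.646416 + 0.05326864) = 0.8365.
Margin of error = t* · SE = 2.620 × 0.8365 = 2.1916.
x̄₁ − x̄₂ = 55.5 − 37.0 = 18.5000.
CI: 18.5000 ± 2.1916 = (16.31, 20.69).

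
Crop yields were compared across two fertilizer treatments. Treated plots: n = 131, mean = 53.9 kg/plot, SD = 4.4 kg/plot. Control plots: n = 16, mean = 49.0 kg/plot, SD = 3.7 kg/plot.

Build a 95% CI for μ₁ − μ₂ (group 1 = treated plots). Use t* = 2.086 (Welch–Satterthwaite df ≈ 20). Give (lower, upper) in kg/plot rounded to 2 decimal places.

(2.81, 6.99)

Standard errors of each mean: 4.4/√131 = 0.3844 and 3.7/√16 = 0.9250.
SE(x̄₁ − x̄₂) = √(0.3844² + 0.9250²) = 1.0017 for independent samples with unequal variances.
With t* = 2.086, the margin is 2.086 × 1.0017 = 2.0895.
x̄₁ − x̄₂ = 53.9 − 49.0 = 4.9000; the interval is 4.9000 ± 2.0895 = (2.81, 6.99).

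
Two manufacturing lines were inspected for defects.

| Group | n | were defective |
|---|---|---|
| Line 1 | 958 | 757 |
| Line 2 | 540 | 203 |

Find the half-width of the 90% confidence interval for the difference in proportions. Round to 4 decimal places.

Sample proportions: 757/958 = 0.7902, 203/540 = 0.3759.
Each SE is √(p̂(1−p̂)/n): √(0.7902·0.2098/958) = 0.01315 and √(0.3759·0.6241/540) = 0.02084.
SE(p̂₁ − p̂₂) = √(SE₁² + SE₂²) = √(0.0001729225 + 0.0004343056) = 0.02464, since the two samples are independent.
At 90% confidence z* = 1.645; margin = 1.645 × 0.02464 = 0.04053.

0.0405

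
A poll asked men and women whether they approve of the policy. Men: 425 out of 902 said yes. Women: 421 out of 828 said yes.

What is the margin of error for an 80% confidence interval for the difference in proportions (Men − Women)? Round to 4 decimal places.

0.0308

p̂₁ = 425/902 = 0.4712 and p̂₂ = 421/828 = 0.5085.
SE₁ = √(p̂₁(1−p̂₁)/n₁) = √(0.4712·0.5288/902) = 0.01662; SE₂ = √(0.5085·0.4915/828) = 0.01737.
Independent samples: SE of the difference = √(SE₁² + SE₂²) = √(0.0002762244 + 0.0003017169) = 0.02404.
z* for 80% confidence is 1.282, so the margin of error is 1.282 × 0.02404 = 0.03082.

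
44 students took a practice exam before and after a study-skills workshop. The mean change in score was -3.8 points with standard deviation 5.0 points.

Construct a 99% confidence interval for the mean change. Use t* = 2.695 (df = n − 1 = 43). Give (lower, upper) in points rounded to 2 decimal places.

(-5.83, -1.77)

This is a matched-pairs design, so SE = s_d/√n = 5.0/√44 = 0.7538.
Margin = 2.695 × 0.7538 = 2.0315; the interval is -3.8 ± 2.0315 = (-5.83, -1.77).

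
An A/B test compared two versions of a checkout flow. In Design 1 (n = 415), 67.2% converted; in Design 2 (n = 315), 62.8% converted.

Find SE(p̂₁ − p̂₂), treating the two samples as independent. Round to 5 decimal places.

0.03568

Each SE is √(p̂(1−p̂)/n): √(0.6720·0.3280/415) = 0.02305 and √(0.6280·0.3720/315) = 0.02723.
SE(p̂₁ − p̂₂) = √(SE₁² + SE₂²) = √(0.0005313025 + 0.0007414729) = 0.03568, since the two samples are independent.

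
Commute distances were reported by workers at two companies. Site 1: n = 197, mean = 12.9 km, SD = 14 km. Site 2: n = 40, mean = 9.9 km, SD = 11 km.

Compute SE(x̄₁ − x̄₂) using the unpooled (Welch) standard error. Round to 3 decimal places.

2.005

Standard errors of each mean: 14/√197 = 0.9975 and 11/√40 = 1.7393.
SE(x̄₁ − x̄₂) = √(0.9975² + 1.7393²) = 2.0050 for independent samples with unequal variances.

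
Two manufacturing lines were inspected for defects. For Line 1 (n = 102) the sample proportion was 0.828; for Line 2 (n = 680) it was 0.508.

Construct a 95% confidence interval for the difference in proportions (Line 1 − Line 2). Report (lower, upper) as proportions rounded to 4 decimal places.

(0.2377, 0.4023)

Each SE is √(p̂(1−p̂)/n): √(0.8280·0.1720/102) = 0.03737 and √(0.5080·0.4920/680) = 0.01917.
SE(p̂₁ − p̂₂) = √(SE₁² + SE₂²) = √(0.0013965169 + 0.0003674889) = 0.04200, since the two samples are independent.
At 95% confidence z* = 1.960; margin = 1.960 × 0.04200 = 0.08232.
The difference is 0.8280 − 0.5080 = 0.3200, so the interval is 0.3200 ± 0.08232 = (0.2377, 0.4023).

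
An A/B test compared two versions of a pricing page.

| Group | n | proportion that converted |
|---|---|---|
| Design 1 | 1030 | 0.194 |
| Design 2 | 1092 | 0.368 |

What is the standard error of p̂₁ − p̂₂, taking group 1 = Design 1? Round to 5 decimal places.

The two standard errors are √(0.1940×0.8060/1030) = 0.01232 and √(0.3680×0.6320/1092) = 0.01459.
Because the samples are independent, SE_diff = √(0.01232² + 0.01459²) = 0.01910.

0.01910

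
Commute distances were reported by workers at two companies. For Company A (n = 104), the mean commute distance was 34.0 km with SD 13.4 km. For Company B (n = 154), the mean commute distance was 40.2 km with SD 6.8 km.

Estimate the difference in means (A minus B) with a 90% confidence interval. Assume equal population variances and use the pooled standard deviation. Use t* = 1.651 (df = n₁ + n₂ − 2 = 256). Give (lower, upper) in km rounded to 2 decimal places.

s_p = √[((n₁−1)s₁² + (n₂−1)s₂²)/(n₁+n₂−2)] = √[(103·13.4² + 153·6.8²)/256] = 9.9940.
SE = 9.9940·√(1/104 + 1/154) = 1.2684.
With t* = 1.651, margin = 1.651 × 1.2684 = 2.0941.
x̄₁ − x̄₂ = 34.0 − 40.2 = -6.2000; interval -6.2000 ± 2.0941 = (-8.29, -4.11).

(-8.29, -4.11)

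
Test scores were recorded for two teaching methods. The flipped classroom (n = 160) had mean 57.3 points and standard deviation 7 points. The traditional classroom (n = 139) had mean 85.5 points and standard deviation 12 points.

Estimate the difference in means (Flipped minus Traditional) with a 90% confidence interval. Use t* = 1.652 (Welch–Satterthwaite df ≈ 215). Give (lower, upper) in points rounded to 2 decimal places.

(-30.11, -26.29)

SE₁ = s₁/√n₁ = 7/√160 = 0.5534; SE₂ = 12/√139 = 1.0178.
Independent samples, unequal variances: SE_diff = √(SE₁² + SE₂²) = √(0.30625156 + 1.03591684) = 1.1585.
t* = 1.652, so margin of error = 1.652 × 1.1585 = 1.9138.
Difference in means = 57.3 − 85.5 = -28.2000.
-28.2000 ± 1.9138 → (-30.11, -26.29).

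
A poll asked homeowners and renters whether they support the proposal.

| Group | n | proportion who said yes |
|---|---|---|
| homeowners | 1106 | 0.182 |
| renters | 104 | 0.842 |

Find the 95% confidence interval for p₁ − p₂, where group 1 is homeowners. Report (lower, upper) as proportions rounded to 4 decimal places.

Each SE is √(p̂(1−p̂)/n): √(0.1820·0.8180/1106) = 0.01160 and √(0.8420·0.1580/104) = 0.03577.
SE(p̂₁ − p̂₂) = √(SE₁² + SE₂²) = √(0.00013456 + 0.0012794929) = 0.03760, since the two samples are independent.
At 95% confidence z* = 1.960; margin = 1.960 × 0.03760 = 0.07370.
The difference is 0.1820 − 0.8420 = -0.6600, so the interval is -0.6600 ± 0.07370 = (-0.7337, -0.5863).

(-0.7337, -0.5863)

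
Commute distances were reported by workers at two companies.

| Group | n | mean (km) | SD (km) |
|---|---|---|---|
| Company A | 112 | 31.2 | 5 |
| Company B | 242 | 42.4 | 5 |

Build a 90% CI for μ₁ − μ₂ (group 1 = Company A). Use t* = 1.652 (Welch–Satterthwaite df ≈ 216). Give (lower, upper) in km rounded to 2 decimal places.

SE₁ = s₁/√n₁ = 5/√112 = 0.4725; SE₂ = 5/√242 = 0.3214.
Independent samples, unequal variances: SE_diff = √(SE₁² + SE₂²) = √(0.22325625 + 0.10329796) = 0.5714.
t* = 1.652, so margin of error = 1.652 × 0.5714 = 0.9440.
Difference in means = 31.2 − 42.4 = -11.2000.
-11.2000 ± 0.9440 → (-12.14, -10.26).

(-12.14, -10.26)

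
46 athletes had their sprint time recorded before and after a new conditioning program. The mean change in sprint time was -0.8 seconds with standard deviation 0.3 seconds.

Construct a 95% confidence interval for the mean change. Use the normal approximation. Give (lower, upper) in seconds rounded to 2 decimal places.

Paired design: SE = s_d/√n = 0.3/√46 = 0.0442.
z* = 1.960; margin of error = 1.960 × 0.0442 = 0.0866.
-0.8 ± 0.0866 → (-0.89, -0.71).

(-0.89, -0.71)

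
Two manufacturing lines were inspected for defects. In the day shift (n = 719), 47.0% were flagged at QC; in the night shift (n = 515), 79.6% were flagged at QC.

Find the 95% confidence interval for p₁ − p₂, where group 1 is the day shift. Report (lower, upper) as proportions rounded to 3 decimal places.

(-0.376, -0.276)

Each SE is √(p̂(1−p̂)/n): √(0.4700·0.5300/719) = 0.01861 and √(0.7960·0.2040/515) = 0.01776.
SE(p̂₁ − p̂₂) = √(SE₁² + SE₂²) = √(0.0003463321 + 0.0003154176) = 0.02572, since the two samples are independent.
At 95% confidence z* = 1.960; margin = 1.960 × 0.02572 = 0.05041.
The difference is 0.4700 − 0.7960 = -0.3260, so the interval is -0.3260 ± 0.05041 = (-0.376, -0.276).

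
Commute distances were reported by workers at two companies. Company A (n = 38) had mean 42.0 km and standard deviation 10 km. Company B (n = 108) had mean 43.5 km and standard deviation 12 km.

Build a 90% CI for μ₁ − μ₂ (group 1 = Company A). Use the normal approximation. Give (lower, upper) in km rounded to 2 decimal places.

Standard errors of each mean: 10/√38 = 1.6222 and 12/√108 = 1.1547.
SE(x̄₁ − x̄₂) = √(1.6222² + 1.1547²) = 1.9912 for independent samples with unequal variances.
With z* = 1.645, the margin is 1.645 × 1.9912 = 3.2755.
x̄₁ − x̄₂ = 42.0 − 43.5 = -1.5000; the interval is -1.5000 ± 3.2755 = (-4.78, 1.78).

(-4.78, 1.78)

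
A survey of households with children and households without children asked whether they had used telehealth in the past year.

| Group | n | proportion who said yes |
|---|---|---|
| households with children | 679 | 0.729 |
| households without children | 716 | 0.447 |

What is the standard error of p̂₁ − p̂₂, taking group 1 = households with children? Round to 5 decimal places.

Each SE is √(p̂(1−p̂)/n): √(0.7290·0.2710/679) = 0.01706 and √(0.4470·0.5530/716) = 0.01858.
SE(p̂₁ − p̂₂) = √(SE₁² + SE₂²) = √(0.0002910436 + 0.0003452164) = 0.02522, since the two samples are independent.

0.02522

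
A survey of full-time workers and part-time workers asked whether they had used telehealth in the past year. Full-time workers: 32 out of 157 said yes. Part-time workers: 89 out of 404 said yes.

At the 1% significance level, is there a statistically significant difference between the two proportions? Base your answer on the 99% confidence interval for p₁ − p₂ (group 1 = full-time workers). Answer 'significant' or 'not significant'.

not significant

p̂₁ = 32/157 = 0.2038 and p̂₂ = 89/404 = 0.2203.
SE₁ = √(p̂₁(1−p̂₁)/n₁) = √(0.2038·0.7962/157) = 0.03215; SE₂ = √(0.2203·0.7797/404) = 0.02062.
Independent samples: SE of the difference = √(SE₁² + SE₂²) = √(0.0010336225 + 0.0004251844) = 0.03819.
z* for 99% confidence is 2.576, so the margin of error is 2.576 × 0.03819 = 0.09838.
Point estimate p̂₁ − p̂₂ = 0.2038 − 0.2203 = -0.0165.
-0.0165 ± 0.09838 → (-0.11488, 0.08188).
The interval (-0.11488, 0.08188) contains 0, so the difference is not significant.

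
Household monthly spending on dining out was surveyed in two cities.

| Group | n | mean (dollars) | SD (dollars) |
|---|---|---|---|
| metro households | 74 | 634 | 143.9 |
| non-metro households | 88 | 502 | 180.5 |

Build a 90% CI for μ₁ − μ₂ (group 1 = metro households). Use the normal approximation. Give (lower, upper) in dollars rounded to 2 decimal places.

Standard errors of each mean: 143.9/√74 = 16.7280 and 180.5/√88 = 19.2414.
SE(x̄₁ − x̄₂) = √(16.7280² + 19.2414²) = 25.4962 for independent samples with unequal variances.
With z* = 1.645, the margin is 1.645 × 25.4962 = 41.9412.
x̄₁ − x̄₂ = 634 − 502 = 132.0000; the interval is 132.0000 ± 41.9412 = (90.06, 173.94).

(90.06, 173.94)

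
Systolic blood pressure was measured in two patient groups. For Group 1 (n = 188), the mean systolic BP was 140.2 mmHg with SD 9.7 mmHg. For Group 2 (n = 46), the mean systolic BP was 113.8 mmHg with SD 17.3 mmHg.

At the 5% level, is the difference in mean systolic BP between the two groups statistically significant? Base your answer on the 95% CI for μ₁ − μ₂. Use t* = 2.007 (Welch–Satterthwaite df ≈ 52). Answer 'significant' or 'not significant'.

SE₁ = s₁/√n₁ = 9.7/√188 = 0.7074; SE₂ = 17.3/√46 = 2.5507.
Independent samples, unequal variances: SE_diff = √(SE₁² + SE₂²) = √(0.50041476 + 6.50607049) = 2.6470.
t* = 2.007, so margin of error = 2.007 × 2.6470 = 5.3125.
Difference in means = 140.2 − 113.8 = 26.4000.
26.4000 ± 5.3125 → (21.0875, 31.7125).
The interval (21.0875, 31.7125) does not contain 0, so the difference is significant.

significant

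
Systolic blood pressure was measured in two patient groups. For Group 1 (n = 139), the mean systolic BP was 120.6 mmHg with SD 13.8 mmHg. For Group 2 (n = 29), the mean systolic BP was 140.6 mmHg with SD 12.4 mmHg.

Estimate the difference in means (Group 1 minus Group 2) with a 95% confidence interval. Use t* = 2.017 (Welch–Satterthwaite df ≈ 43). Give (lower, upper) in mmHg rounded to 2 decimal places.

(-25.21, -14.79)

Per-group SEs: s₁/√n₁ = 13.8/√139 = 1.1705, s₂/√n₂ = 12.4/√29 = 2.3026.
Unpooled SE of the difference: √(1.37007025 + 5.30196676) = 2.5830.
Margin of error = t* · SE = 2.017 × 2.5830 = 5.2099.
x̄₁ − x̄₂ = 120.6 − 140.6 = -20.0000.
CI: -20.0000 ± 5.2099 = (-25.21, -14.79).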